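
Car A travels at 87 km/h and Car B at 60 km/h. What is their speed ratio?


Ratio = 87:60
GCD = 3
Simplified = 29:20
Time ratio (same distance) = 20:29
Speed ratio = 29:20

29:20


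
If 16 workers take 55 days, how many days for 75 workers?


Inverse proportion: x × y = constant
k = 16 × 55 = 880
y₂ = k / 75 = 880 / 75
= 11.73

11.73


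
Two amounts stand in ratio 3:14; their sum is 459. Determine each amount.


Let A = 3k, B = 14k.
3k + 14k = 459
17k = 459 → k = 459/17 = 27
A = 3×27 = 81, B = 14×27 = 378
= A = 81, B = 378

A = 81, B = 378


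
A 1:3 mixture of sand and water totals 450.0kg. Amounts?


Total parts = 1 + 3 = 4
sand: 450.0 × 1/4 = 112.5kg
water: 450.0 × 3/4 = 337.5kg
= 112.5kg and 337.5kg

112.5kg and 337.5kg


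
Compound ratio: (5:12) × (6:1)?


Compound ratio = (5×6) : (12×1)
= 30:12
GCD = 6
= 5:2

5:2


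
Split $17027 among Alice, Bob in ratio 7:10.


Total parts = 7 + 10 = 17
Alice: 17027 × 7/17 = 7011.12
Bob: 17027 × 10/17 = 10015.88
= Alice: $7011.12, Bob: $10015.88

Alice: $7011.12, Bob: $10015.88


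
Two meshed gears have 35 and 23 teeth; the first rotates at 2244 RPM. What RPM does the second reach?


Gear ratio = 35:23 = 35:23
RPM_B = RPM_A × (teeth_A / teeth_B)
= 2244 × (35/23)
= 3414.8 RPM

3414.8 RPM


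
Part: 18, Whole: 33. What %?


Percentage = (part / whole) × 100
= (18 / 33) × 100
≈ 54.55%

54.55%


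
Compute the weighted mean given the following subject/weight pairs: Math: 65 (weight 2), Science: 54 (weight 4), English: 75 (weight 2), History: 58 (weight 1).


Numerator = 65×2 + 54×4 + 75×2 + 58×1
= 130 + 216 + 150 + 58
= 554
Total weight = 9
Weighted avg = 554/9
= 61.56

61.56


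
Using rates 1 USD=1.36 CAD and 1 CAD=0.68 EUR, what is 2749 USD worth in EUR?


Step 1: 2749 USD × 1.36 = 3738.64 CAD
Step 2: 3738.64 CAD × 0.68 = 2542.28 EUR
Implied rate USD→EUR = 1.36 × 0.68 = 0.9248
= 2542.28 EUR

2542.28 EUR


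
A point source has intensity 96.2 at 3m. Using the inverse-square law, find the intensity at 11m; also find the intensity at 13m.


I₁d₁² = I₂d₂²
I at 11m = 96.2 × (3/11)² = 96.2 × 9/121 = 865.8/121 ≈ 7.1554
I at 13m = 96.2 × (3/13)² = 96.2 × 9/169 = 865.8/169 ≈ 5.1231
= 7.1554 and 5.1231

7.1554 and 5.1231


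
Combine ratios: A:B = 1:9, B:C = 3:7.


Match B: multiply A:B by 3 → 3:27
Multiply B:C by 9 → 27:63
Combined: 3:27:63
GCD = 3
= 1:9:21

1:9:21


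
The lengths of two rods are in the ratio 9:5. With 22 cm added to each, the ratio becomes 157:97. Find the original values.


Let A = 9k, B = 5k.
(9k + 22) / (5k + 22) = 157/97
Cross-multiply: 97(9k + 22) = 157(5k + 22)
873k + 2134 = 785k + 3454
873k - 785k = 3454 - 2134
88k = 1320
k = 1320/88 = 15
A = 9×15 = 135, B = 5×15 = 75
= A = 135, B = 75

A = 135, B = 75


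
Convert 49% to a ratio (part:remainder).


49% means 49 parts out of 100; remainder = 51
Part : remainder = 49:51
GCD = 1
= 49:51

49:51


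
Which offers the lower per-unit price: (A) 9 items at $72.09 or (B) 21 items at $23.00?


Deal A: $72.09/9 = $8.0100/unit
Deal B: $23.00/21 = $1.0952/unit
B is cheaper per unit
= Deal B

Deal B


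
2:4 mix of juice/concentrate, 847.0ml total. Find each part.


Total parts = 2 + 4 = 6
juice: 847.0 × 2/6 = 282.3ml
concentrate: 847.0 × 4/6 = 564.7ml
= 282.3ml and 564.7ml

282.3ml and 564.7ml


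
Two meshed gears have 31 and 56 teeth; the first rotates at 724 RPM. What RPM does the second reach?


Gear ratio = 31:56 = 31:56
RPM_B = RPM_A × (teeth_A / teeth_B)
= 724 × (31/56)
= 400.8 RPM

400.8 RPM


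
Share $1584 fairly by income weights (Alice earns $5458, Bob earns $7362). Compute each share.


Total income = 5458 + 7362 = $12820
Alice: $1584 × 5458/12820 = $674.37
Bob: $1584 × 7362/12820 = $909.63
= Alice: $674.37, Bob: $909.63

Alice: $674.37, Bob: $909.63


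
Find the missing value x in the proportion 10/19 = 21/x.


Cross multiply: 10 × x = 19 × 21
10x = 399
x = 399 / 10
= 39.90

39.90


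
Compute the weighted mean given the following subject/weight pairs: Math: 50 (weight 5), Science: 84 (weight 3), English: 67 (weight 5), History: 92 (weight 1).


Numerator = 50×5 + 84×3 + 67×5 + 92×1
= 250 + 252 + 335 + 92
= 929
Total weight = 14
Weighted avg = 929/14
= 66.36

66.36


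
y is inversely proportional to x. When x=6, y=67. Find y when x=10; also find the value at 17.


Inverse proportion: x × y = constant
k = 6 × 67 = 402
At x=10: k/10 = 40.20
At x=17: k/17 = 23.65
= 40.20 and 23.65

40.20 and 23.65


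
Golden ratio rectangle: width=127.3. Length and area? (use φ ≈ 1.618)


φ = (1 + √5) / 2 ≈ 1.618
Length = width × φ = 127.3 × 1.618 = 205.9714
≈ 205.97
Area = width × length = 127.3 × 205.9714 = 26220.15922 ≈ 26220.16
= Length: 205.97, Area: 26220.16

Length: 205.97, Area: 26220.16


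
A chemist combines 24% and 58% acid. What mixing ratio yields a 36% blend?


Let x parts of 24% mix with y parts of 58%.
24x + 58y = 36(x + y)
24x + 58y = 36x + 36y
x(24 - 36) = y(36 - 58)
x/y = (58 - 36)/(36 - 24) = 22/12
Simplify: 11:6
= 11:6

11:6


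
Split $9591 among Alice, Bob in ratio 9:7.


Total parts = 9 + 7 = 16
Alice: 9591 × 9/16 = 5394.94
Bob: 9591 × 7/16 = 4196.06
= Alice: $5394.94, Bob: $4196.06

Alice: $5394.94, Bob: $4196.06


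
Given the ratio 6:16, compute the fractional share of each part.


Total parts = 6 + 16 = 22
First part: 6/22 = 3/11
Second part: 16/22 = 8/11
= 3/11 and 8/11

3/11 and 8/11


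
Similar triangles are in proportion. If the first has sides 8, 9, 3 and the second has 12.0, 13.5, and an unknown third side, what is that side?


Scale factor = 12.0/8 = 1.5
Missing side = 3 × 1.5
= 4.5

4.5


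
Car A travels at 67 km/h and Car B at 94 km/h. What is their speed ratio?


Ratio = 67:94
GCD = 1
Simplified = 67:94
Time ratio (same distance) = 94:67
Speed ratio = 67:94

67:94


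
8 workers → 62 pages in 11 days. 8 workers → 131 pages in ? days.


Days ∝ work / workers, so d₂ = d₁ × (m₁/m₂) × (w₂/w₁)
Workers factor (inverse): 8/8 = 1.0000
Work factor (direct): 131/62 ≈ 2.1129
d₂ = 11 × 8/8 × 131/62 = (11 × 8 × 131) / (8 × 62) = 11528/496
≈ 23.24 days

23.24 days


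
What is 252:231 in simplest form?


GCD(252, 231) = 21
252/21 : 231/21
= 12:11

12:11


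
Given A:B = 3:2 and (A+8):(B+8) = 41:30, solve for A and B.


Let A = 3k, B = 2k.
(3k + 8) / (2k + 8) = 41/30
Cross-multiply: 30(3k + 8) = 41(2k + 8)
90k + 240 = 82k + 328
90k - 82k = 328 - 240
8k = 88
k = 88/8 = 11
A = 3×11 = 33, B = 2×11 = 22
= A = 33, B = 22

A = 33, B = 22


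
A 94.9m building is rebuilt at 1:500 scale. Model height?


Model size = real / scale
= 94.9 / 500
= 0.1898 m

0.1898 m


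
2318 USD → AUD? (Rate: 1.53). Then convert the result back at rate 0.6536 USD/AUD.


Amount × rate = 2318 × 1.53 = 3546.54 AUD
Round-trip: 3546.54 × 0.6536 = 2318.02 USD
= 3546.54 AUD, then 2318.02 USD

3546.54 AUD, then 2318.02 USD


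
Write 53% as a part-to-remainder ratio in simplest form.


53% means 53 parts out of 100; remainder = 47
Part : remainder = 53:47
GCD = 1
= 53:47

53:47


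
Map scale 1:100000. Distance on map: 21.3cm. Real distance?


Real distance = map distance × scale
= 21.3cm × 100000
= 2130000 cm = 21300.0 m
= 21.300 km

21.300 km


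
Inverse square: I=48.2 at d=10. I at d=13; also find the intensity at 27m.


I₁d₁² = I₂d₂²
I at 13m = 48.2 × (10/13)² = 48.2 × 100/169 = 4820/169 ≈ 28.5207
I at 27m = 48.2 × (10/27)² = 48.2 × 100/729 = 4820/729 ≈ 6.6118
= 28.5207 and 6.6118

28.5207 and 6.6118


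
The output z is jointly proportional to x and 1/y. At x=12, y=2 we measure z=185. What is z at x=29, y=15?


z = k·x/y
Solve for k using the known point: k = z·y/x = 185×2/12 = 370/12 ≈ 30.8333
Now evaluate at x=29, y=15:
z = k × 29 / 15 = (370 × 29) / (12 × 15) = 10730/180
≈ 59.6111

59.6111


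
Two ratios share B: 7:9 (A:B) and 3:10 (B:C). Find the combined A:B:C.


Match B: multiply A:B by 3 → 21:27
Multiply B:C by 9 → 27:90
Combined: 21:27:90
GCD = 3
= 7:9:30

7:9:30


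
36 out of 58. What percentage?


Percentage = (part / whole) × 100
= (36 / 58) × 100
≈ 62.07%

62.07%


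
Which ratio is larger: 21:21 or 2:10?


21/21 = 1.0000
2/10 = 0.2000
1.0000 > 0.2000, so 21:21 is greater
= 21:21

21:21


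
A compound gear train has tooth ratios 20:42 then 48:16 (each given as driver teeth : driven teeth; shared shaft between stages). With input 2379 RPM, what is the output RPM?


Stage 1: RPM_B = RPM_A × t_A/t_B = 2379 × 20/42 = 47580/42 ≈ 1132.86
B and C share a shaft → RPM_C = RPM_B
Stage 2: RPM_D = RPM_C × t_C/t_D = RPM_A × (t_A×t_C)/(t_B×t_D)
Overall ratio = (20×48)/(42×16) = 960/672
RPM_D = 2379 × 960/672 = 2283840/672
≈ 3398.57 RPM

3398.57 RPM


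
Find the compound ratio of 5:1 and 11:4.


Compound ratio = (5×11) : (1×4)
= 55:4
GCD = 1
= 55:4

55:4


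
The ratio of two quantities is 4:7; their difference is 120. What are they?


Let A = 4k, B = 7k.
7k - 4k = 120
3k = 120 → k = 120/3 = 40
A = 4×40 = 160, B = 7×40 = 280
= A = 160, B = 280

A = 160, B = 280


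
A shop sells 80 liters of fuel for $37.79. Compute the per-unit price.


Unit rate = total / quantity
= 37.79 / 80
= $0.47 per unit

$0.47 per unit


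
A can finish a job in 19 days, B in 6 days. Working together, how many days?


Rate of A = 1/19 per day
Rate of B = 1/6 per day
Combined rate = 1/19 + 1/6 = 25/114 ≈ 0.2193 per day
Days = 1 / combined rate = 114/25
= 4.56 days

4.56 days


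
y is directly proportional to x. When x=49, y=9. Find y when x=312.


Direct proportion: y/x = constant
k = 9/49 ≈ 0.1837
y₂ = k × 312 = 9 × 312 / 49 = 2808/49
≈ 57.31

57.31


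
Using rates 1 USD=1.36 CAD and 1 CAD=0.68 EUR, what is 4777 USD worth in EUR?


Step 1: 4777 USD × 1.36 = 6496.72 CAD
Step 2: 6496.72 CAD × 0.68 = 4417.77 EUR
Implied rate USD→EUR = 1.36 × 0.68 = 0.9248
= 4417.77 EUR

4417.77 EUR


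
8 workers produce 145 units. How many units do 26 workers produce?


Direct proportion: y/x = constant
k = 145/8 = 18.1250
y₂ = k × 26 = 145 × 26 / 8 = 3770/8
= 471.25

471.25


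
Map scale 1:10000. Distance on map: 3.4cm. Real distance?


Real distance = map distance × scale
= 3.4cm × 10000
= 34000 cm = 340.0 m
= 0.340 km

0.340 km


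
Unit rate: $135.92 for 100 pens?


Unit rate = total / quantity
= 135.92 / 100
= $1.36 per unit

$1.36 per unit


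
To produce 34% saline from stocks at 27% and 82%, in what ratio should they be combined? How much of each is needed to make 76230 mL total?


Let x parts of 27% mix with y parts of 82%.
27x + 82y = 34(x + y)
27x + 82y = 34x + 34y
x(27 - 34) = y(34 - 82)
x/y = (82 - 34)/(34 - 27) = 48/7
Simplify: 48:7
Total parts = 55; one part = 76230/55 = 1386.00 mL
27% solution: 48×1386.00 = 66528.00 mL
82% solution: 7×1386.00 = 9702.00 mL
= ratio 48:7; 66528.00 mL and 9702.00 mL

ratio 48:7; 66528.00 mL and 9702.00 mL


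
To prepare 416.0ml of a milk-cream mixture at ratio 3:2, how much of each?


Total parts = 3 + 2 = 5
milk: 416.0 × 3/5 = 249.6ml
cream: 416.0 × 2/5 = 166.4ml
= 249.6ml and 166.4ml

249.6ml and 166.4ml


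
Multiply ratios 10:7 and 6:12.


Compound ratio = (10×6) : (7×12)
= 60:84
GCD = 12
= 5:7

5:7


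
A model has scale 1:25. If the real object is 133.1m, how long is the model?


Model size = real / scale
= 133.1 / 25
= 5.3240 m

5.3240 m


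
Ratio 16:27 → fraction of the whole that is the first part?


Total parts = 16 + 27 = 43
First part: 16/43 = 16/43
= 16/43

16/43


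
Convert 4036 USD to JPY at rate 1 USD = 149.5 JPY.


Amount × rate = 4036 × 149.5
= 603382.00 JPY

603382.00 JPY


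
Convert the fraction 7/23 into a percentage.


Percentage = (part / whole) × 100
= (7 / 23) × 100
≈ 30.43%

30.43%


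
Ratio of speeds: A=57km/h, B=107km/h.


Ratio = 57:107
GCD = 1
Simplified = 57:107
Time ratio (same distance) = 107:57
Speed ratio = 57:107

57:107


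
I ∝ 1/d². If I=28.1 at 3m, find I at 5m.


I₁d₁² = I₂d₂²
I₂ = I₁ × (d₁/d₂)²
= 28.1 × (3/5)²
= 28.1 × 9/25
= 252.9/25
= 10.1160

10.1160


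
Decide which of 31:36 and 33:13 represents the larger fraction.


31/36 = 0.8611
33/13 = 2.5385
0.8611 < 2.5385, so 31:36 is less
= 33:13

33:13


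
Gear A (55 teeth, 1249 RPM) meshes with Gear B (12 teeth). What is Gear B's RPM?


Gear ratio = 55:12 = 55:12
RPM_B = RPM_A × (teeth_A / teeth_B)
= 1249 × (55/12)
= 5724.6 RPM

5724.6 RPM


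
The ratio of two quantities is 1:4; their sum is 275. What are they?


Let A = 1k, B = 4k.
1k + 4k = 275
5k = 275 → k = 275/5 = 55
A = 1×55 = 55, B = 4×55 = 220
= A = 55, B = 220

A = 55, B = 220


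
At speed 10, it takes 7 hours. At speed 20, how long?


Inverse proportion: x × y = constant
k = 10 × 7 = 70
y₂ = k / 20 = 70 / 20
= 3.50

3.50


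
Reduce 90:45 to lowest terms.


GCD(90, 45) = 45
90/45 : 45/45
= 2:1

2:1


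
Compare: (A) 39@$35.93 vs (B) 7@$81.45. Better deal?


Deal A: $35.93/39 = $0.9213/unit
Deal B: $81.45/7 = $11.6357/unit
A is cheaper per unit
= Deal A

Deal A


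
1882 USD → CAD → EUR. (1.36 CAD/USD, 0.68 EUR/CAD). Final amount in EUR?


Step 1: 1882 USD × 1.36 = 2559.52 CAD
Step 2: 2559.52 CAD × 0.68 = 1740.47 EUR
Implied rate USD→EUR = 1.36 × 0.68 = 0.9248
= 1740.47 EUR

1740.47 EUR


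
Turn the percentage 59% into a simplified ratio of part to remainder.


59% means 59 parts out of 100; remainder = 41
Part : remainder = 59:41
GCD = 1
= 59:41

59:41


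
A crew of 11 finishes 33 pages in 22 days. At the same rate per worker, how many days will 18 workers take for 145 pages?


Days ∝ work / workers, so d₂ = d₁ × (m₁/m₂) × (w₂/w₁)
Workers factor (inverse): 11/18 ≈ 0.6111
Work factor (direct): 145/33 ≈ 4.3939
d₂ = 22 × 11/18 × 145/33 = (22 × 11 × 145) / (18 × 33) = 35090/594
≈ 59.07 days

59.07 days


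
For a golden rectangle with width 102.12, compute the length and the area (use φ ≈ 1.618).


φ = (1 + √5) / 2 ≈ 1.618
Length = width × φ = 102.12 × 1.618 = 165.23016
≈ 165.23
Area = width × length = 102.12 × 165.23016 = 16873.3039392 ≈ 16873.30
= Length: 165.23, Area: 16873.30

Length: 165.23, Area: 16873.30


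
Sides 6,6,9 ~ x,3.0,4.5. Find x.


Scale factor = 3.0/6 = 0.5
Missing side = 6 × 0.5
= 3.0

3.0


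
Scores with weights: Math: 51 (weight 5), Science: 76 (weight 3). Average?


Numerator = 51×5 + 76×3
= 255 + 228
= 483
Total weight = 8
Weighted avg = 483/8
= 60.38

60.38


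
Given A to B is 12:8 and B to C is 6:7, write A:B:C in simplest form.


Match B: multiply A:B by 6 → 72:48
Multiply B:C by 8 → 48:56
Combined: 72:48:56
GCD = 8
= 9:6:7

9:6:7


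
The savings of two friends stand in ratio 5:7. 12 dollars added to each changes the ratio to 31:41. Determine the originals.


Let A = 5k, B = 7k.
(5k + 12) / (7k + 12) = 31/41
Cross-multiply: 41(5k + 12) = 31(7k + 12)
205k + 492 = 217k + 372
205k - 217k = 372 - 492
-12k = -120
k = -120/-12 = 10
A = 5×10 = 50, B = 7×10 = 70
= A = 50, B = 70

A = 50, B = 70


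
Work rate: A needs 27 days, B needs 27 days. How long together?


Rate of A = 1/27 per day
Rate of B = 1/27 per day
Combined rate = 1/27 + 1/27 = 54/729 ≈ 0.0741 per day
Days = 1 / combined rate = 729/54
= 13.50 days

13.50 days


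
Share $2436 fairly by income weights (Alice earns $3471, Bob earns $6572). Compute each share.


Total income = 3471 + 6572 = $10043
Alice: $2436 × 3471/10043 = $841.92
Bob: $2436 × 6572/10043 = $1594.08
= Alice: $841.92, Bob: $1594.08

Alice: $841.92, Bob: $1594.08


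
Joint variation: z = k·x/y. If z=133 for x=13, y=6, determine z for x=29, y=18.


z = k·x/y
Solve for k using the known point: k = z·y/x = 133×6/13 = 798/13 ≈ 61.3846
Now evaluate at x=29, y=18:
z = k × 29 / 18 = (798 × 29) / (13 × 18) = 23142/234
≈ 98.8974

98.8974


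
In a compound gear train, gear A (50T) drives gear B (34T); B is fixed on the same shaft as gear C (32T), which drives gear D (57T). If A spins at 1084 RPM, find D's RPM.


Stage 1: RPM_B = RPM_A × t_A/t_B = 1084 × 50/34 = 54200/34 ≈ 1594.12
B and C share a shaft → RPM_C = RPM_B
Stage 2: RPM_D = RPM_C × t_C/t_D = RPM_A × (t_A×t_C)/(t_B×t_D)
Overall ratio = (50×32)/(34×57) = 1600/1938
RPM_D = 1084 × 1600/1938 = 1734400/1938
≈ 894.94 RPM

894.94 RPM


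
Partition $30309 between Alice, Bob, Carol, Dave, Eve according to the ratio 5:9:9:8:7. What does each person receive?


Total parts = 5 + 9 + 9 + 8 + 7 = 38
Alice: 30309 × 5/38 = 3988.03
Bob: 30309 × 9/38 = 7178.45
Carol: 30309 × 9/38 = 7178.45
Dave: 30309 × 8/38 = 6380.84
Eve: 30309 × 7/38 = 5583.24
= Alice: $3988.03, Bob: $7178.45, Carol: $7178.45, Dave: $6380.84, Eve: $5583.24

Alice: $3988.03, Bob: $7178.45, Carol: $7178.45, Dave: $6380.84, Eve: $5583.24


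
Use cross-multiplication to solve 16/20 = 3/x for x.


Cross multiply: 16 × x = 20 × 3
16x = 60
x = 60 / 16
= 3.75

3.75


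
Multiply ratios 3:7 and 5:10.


Compound ratio = (3×5) : (7×10)
= 15:70
GCD = 5
= 3:14

3:14


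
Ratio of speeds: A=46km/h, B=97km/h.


Ratio = 46:97
GCD = 1
Simplified = 46:97
Time ratio (same distance) = 97:46
Speed ratio = 46:97

46:97


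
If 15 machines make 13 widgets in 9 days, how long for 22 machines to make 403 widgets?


Days ∝ work / workers, so d₂ = d₁ × (m₁/m₂) × (w₂/w₁)
Workers factor (inverse): 15/22 ≈ 0.6818
Work factor (direct): 403/13 = 31.0000
d₂ = 9 × 15/22 × 403/13 = (9 × 15 × 403) / (22 × 13) = 54405/286
≈ 190.23 days

190.23 days


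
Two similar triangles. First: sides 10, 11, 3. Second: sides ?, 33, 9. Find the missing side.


Scale factor = 33/11 = 3
Missing side = 10 × 3
= 30.0

30.0


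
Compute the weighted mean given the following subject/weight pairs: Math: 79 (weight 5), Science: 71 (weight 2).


Numerator = 79×5 + 71×2
= 395 + 142
= 537
Total weight = 7
Weighted avg = 537/7
= 76.71

76.71


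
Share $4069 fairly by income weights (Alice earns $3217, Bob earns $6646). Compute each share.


Total income = 3217 + 6646 = $9863
Alice: $4069 × 3217/9863 = $1327.18
Bob: $4069 × 6646/9863 = $2741.82
= Alice: $1327.18, Bob: $2741.82

Alice: $1327.18, Bob: $2741.82


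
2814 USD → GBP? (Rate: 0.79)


Amount × rate = 2814 × 0.79
= 2223.06 GBP

2223.06 GBP


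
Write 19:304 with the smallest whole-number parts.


GCD(19, 304) = 19
19/19 : 304/19
= 1:16

1:16


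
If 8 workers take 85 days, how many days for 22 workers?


Inverse proportion: x × y = constant
k = 8 × 85 = 680
y₂ = k / 22 = 680 / 22
= 30.91

30.91


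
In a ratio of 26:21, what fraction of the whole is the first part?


Total parts = 26 + 21 = 47
First part: 26/47 = 26/47
= 26/47

26/47


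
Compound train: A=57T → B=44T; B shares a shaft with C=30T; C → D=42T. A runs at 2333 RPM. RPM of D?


Stage 1: RPM_B = RPM_A × t_A/t_B = 2333 × 57/44 = 132981/44 ≈ 3022.30
B and C share a shaft → RPM_C = RPM_B
Stage 2: RPM_D = RPM_C × t_C/t_D = RPM_A × (t_A×t_C)/(t_B×t_D)
Overall ratio = (57×30)/(44×42) = 1710/1848
RPM_D = 2333 × 1710/1848 = 3989430/1848
≈ 2158.78 RPM

2158.78 RPM


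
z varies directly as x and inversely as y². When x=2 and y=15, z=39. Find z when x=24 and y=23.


z = k·x/y²
Solve for k using the known point: k = z·y²/x = 39×225/2 = 8775/2 = 4387.5000
Now evaluate at x=24, y=23:
z = k × 24 / 529 = (8775 × 24) / (2 × 529) = 210600/1058
≈ 199.0548

199.0548


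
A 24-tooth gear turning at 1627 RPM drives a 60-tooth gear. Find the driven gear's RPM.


Gear ratio = 24:60 = 2:5
RPM_B = RPM_A × (teeth_A / teeth_B)
= 1627 × (24/60)
= 650.8 RPM

650.8 RPM


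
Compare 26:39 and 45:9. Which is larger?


26/39 = 0.6667
45/9 = 5.0000
0.6667 < 5.0000, so 26:39 is less
= 45:9

45:9


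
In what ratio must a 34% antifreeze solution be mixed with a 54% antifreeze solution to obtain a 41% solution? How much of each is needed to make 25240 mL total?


Let x parts of 34% mix with y parts of 54%.
34x + 54y = 41(x + y)
34x + 54y = 41x + 41y
x(34 - 41) = y(41 - 54)
x/y = (54 - 41)/(41 - 34) = 13/7
Simplify: 13:7
Total parts = 20; one part = 25240/20 = 1262.00 mL
34% solution: 13×1262.00 = 16406.00 mL
54% solution: 7×1262.00 = 8834.00 mL
= ratio 13:7; 16406.00 mL and 8834.00 mL

ratio 13:7; 16406.00 mL and 8834.00 mL


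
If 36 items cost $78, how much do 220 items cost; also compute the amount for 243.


Direct proportion: y/x = constant
k = 78/36 ≈ 2.1667
y at x=220: k × 220 = 78 × 220 / 36 = 17160/36 ≈ 476.67
y at x=243: k × 243 = 78 × 243 / 36 = 18954/36 = 526.50
= 476.67 and 526.50

476.67 and 526.50


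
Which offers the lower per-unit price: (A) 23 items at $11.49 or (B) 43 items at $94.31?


Deal A: $11.49/23 = $0.4996/unit
Deal B: $94.31/43 = $2.1933/unit
A is cheaper per unit
= Deal A

Deal A


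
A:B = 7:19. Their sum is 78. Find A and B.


Let A = 7k, B = 19k.
7k + 19k = 78
26k = 78 → k = 78/26 = 3
A = 7×3 = 21, B = 19×3 = 57
= A = 21, B = 57

A = 21, B = 57


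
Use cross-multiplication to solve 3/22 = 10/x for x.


Cross multiply: 3 × x = 22 × 10
3x = 220
x = 220 / 3
= 73.33

73.33


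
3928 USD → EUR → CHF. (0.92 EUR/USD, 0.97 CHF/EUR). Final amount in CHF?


Step 1: 3928 USD × 0.92 = 3613.76 EUR
Step 2: 3613.76 EUR × 0.97 = 3505.35 CHF
Implied rate USD→CHF = 0.92 × 0.97 = 0.8924
= 3505.35 CHF

3505.35 CHF


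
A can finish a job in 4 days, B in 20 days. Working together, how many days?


Rate of A = 1/4 per day
Rate of B = 1/20 per day
Combined rate = 1/4 + 1/20 = 24/80 = 0.3000 per day
Days = 1 / combined rate = 80/24
≈ 3.33 days

3.33 days


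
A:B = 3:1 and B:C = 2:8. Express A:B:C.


Match B: multiply A:B by 2 → 6:2
Multiply B:C by 1 → 2:8
Combined: 6:2:8
GCD = 2
= 3:1:4

3:1:4


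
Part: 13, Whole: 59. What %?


Percentage = (part / whole) × 100
= (13 / 59) × 100
≈ 22.03%

22.03%


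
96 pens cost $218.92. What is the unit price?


Unit rate = total / quantity
= 218.92 / 96
= $2.28 per unit

$2.28 per unit


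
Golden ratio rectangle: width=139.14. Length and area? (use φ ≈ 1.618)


φ = (1 + √5) / 2 ≈ 1.618
Length = width × φ = 139.14 × 1.618 = 225.12852
≈ 225.13
Area = width × length = 139.14 × 225.12852 = 31324.3822728 ≈ 31324.38
= Length: 225.13, Area: 31324.38

Length: 225.13, Area: 31324.38


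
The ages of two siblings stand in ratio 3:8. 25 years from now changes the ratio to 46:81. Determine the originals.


Let A = 3k, B = 8k.
(3k + 25) / (8k + 25) = 46/81
Cross-multiply: 81(3k + 25) = 46(8k + 25)
243k + 2025 = 368k + 1150
243k - 368k = 1150 - 2025
-125k = -875
k = -875/-125 = 7
A = 3×7 = 21, B = 8×7 = 56
= A = 21, B = 56

A = 21, B = 56


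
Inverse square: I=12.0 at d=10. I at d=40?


I₁d₁² = I₂d₂²
I₂ = I₁ × (d₁/d₂)²
= 12.0 × (10/40)²
= 12.0 × 100/1600
= 1200/1600
= 0.7500

0.7500


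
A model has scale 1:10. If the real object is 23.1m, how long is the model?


Model size = real / scale
= 23.1 / 10
= 2.3100 m

2.3100 m


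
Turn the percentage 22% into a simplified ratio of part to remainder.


22% means 22 parts out of 100; remainder = 78
Part : remainder = 22:78
GCD = 2
= 11:39

11:39


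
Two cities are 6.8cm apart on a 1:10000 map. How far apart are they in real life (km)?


Real distance = map distance × scale
= 6.8cm × 10000
= 68000 cm = 680.0 m
= 0.680 km

0.680 km


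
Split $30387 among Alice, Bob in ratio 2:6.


Total parts = 2 + 6 = 8
Alice: 30387 × 2/8 = 7596.75
Bob: 30387 × 6/8 = 22790.25
= Alice: $7596.75, Bob: $22790.25

Alice: $7596.75, Bob: $22790.25


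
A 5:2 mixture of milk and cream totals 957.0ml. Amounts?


Total parts = 5 + 2 = 7
milk: 957.0 × 5/7 = 683.6ml
cream: 957.0 × 2/7 = 273.4ml
= 683.6ml and 273.4ml

683.6ml and 273.4ml


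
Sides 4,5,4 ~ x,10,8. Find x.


Scale factor = 10/5 = 2
Missing side = 4 × 2
= 8.0

8.0


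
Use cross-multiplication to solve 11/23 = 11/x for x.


Cross multiply: 11 × x = 23 × 11
11x = 253
x = 253 / 11
= 23.00

23.00


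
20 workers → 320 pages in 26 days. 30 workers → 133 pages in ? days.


Days ∝ work / workers, so d₂ = d₁ × (m₁/m₂) × (w₂/w₁)
Workers factor (inverse): 20/30 ≈ 0.6667
Work factor (direct): 133/320 ≈ 0.4156
d₂ = 26 × 20/30 × 133/320 = (26 × 20 × 133) / (30 × 320) = 69160/9600
≈ 7.20 days

7.20 days


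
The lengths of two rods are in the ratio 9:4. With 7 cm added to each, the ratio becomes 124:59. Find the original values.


Let A = 9k, B = 4k.
(9k + 7) / (4k + 7) = 124/59
Cross-multiply: 59(9k + 7) = 124(4k + 7)
531k + 413 = 496k + 868
531k - 496k = 868 - 413
35k = 455
k = 455/35 = 13
A = 9×13 = 117, B = 4×13 = 52
= A = 117, B = 52

A = 117, B = 52


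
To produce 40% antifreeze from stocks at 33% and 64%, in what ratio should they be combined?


Let x parts of 33% mix with y parts of 64%.
33x + 64y = 40(x + y)
33x + 64y = 40x + 40y
x(33 - 40) = y(40 - 64)
x/y = (64 - 40)/(40 - 33) = 24/7
Simplify: 24:7
= 24:7

24:7


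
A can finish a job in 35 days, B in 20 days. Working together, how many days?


Rate of A = 1/35 per day
Rate of B = 1/20 per day
Combined rate = 1/35 + 1/20 = 55/700 ≈ 0.0786 per day
Days = 1 / combined rate = 700/55
≈ 12.73 days

12.73 days


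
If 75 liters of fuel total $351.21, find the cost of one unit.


Unit rate = total / quantity
= 351.21 / 75
= $4.68 per unit

$4.68 per unit


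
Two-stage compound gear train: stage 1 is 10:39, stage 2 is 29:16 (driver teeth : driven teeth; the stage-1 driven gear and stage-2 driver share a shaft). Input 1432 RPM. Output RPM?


Stage 1: RPM_B = RPM_A × t_A/t_B = 1432 × 10/39 = 14320/39 ≈ 367.18
B and C share a shaft → RPM_C = RPM_B
Stage 2: RPM_D = RPM_C × t_C/t_D = RPM_A × (t_A×t_C)/(t_B×t_D)
Overall ratio = (10×29)/(39×16) = 290/624
RPM_D = 1432 × 290/624 = 415280/624
≈ 665.51 RPM

665.51 RPM


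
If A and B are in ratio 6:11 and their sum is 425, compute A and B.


Let A = 6k, B = 11k.
6k + 11k = 425
17k = 425 → k = 425/17 = 25
A = 6×25 = 150, B = 11×25 = 275
= A = 150, B = 275

A = 150, B = 275


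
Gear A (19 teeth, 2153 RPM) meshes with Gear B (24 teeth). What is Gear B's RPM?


Gear ratio = 19:24 = 19:24
RPM_B = RPM_A × (teeth_A / teeth_B)
= 2153 × (19/24)
= 1704.5 RPM

1704.5 RPM


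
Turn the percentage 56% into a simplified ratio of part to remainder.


56% means 56 parts out of 100; remainder = 44
Part : remainder = 56:44
GCD = 4
= 14:11

14:11


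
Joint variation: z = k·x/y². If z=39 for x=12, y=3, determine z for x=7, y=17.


z = k·x/y²
Solve for k using the known point: k = z·y²/x = 39×9/12 = 351/12 = 29.2500
Now evaluate at x=7, y=17:
z = k × 7 / 289 = (351 × 7) / (12 × 289) = 2457/3468
≈ 0.7085

0.7085


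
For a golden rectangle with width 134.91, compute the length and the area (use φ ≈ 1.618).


φ = (1 + √5) / 2 ≈ 1.618
Length = width × φ = 134.91 × 1.618 = 218.28438
≈ 218.28
Area = width × length = 134.91 × 218.28438 = 29448.7457058 ≈ 29448.75
= Length: 218.28, Area: 29448.75

Length: 218.28, Area: 29448.75


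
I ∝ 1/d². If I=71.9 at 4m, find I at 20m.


I₁d₁² = I₂d₂²
I₂ = I₁ × (d₁/d₂)²
= 71.9 × (4/20)²
= 71.9 × 16/400
= 1150.4/400
= 2.8760

2.8760


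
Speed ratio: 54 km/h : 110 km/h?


Ratio = 54:110
GCD = 2
Simplified = 27:55
Time ratio (same distance) = 55:27
Speed ratio = 27:55

27:55


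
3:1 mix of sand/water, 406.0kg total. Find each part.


Total parts = 3 + 1 = 4
sand: 406.0 × 3/4 = 304.5kg
water: 406.0 × 1/4 = 101.5kg
= 304.5kg and 101.5kg

304.5kg and 101.5kg


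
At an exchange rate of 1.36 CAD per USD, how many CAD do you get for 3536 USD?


Amount × rate = 3536 × 1.36
= 4808.96 CAD

4808.96 CAD


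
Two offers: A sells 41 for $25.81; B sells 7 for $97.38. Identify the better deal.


Deal A: $25.81/41 = $0.6295/unit
Deal B: $97.38/7 = $13.9114/unit
A is cheaper per unit
= Deal A

Deal A


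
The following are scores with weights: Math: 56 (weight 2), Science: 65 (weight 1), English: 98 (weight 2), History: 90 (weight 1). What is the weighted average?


Numerator = 56×2 + 65×1 + 98×2 + 90×1
= 112 + 65 + 196 + 90
= 463
Total weight = 6
Weighted avg = 463/6
= 77.17

77.17


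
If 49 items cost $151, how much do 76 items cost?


Direct proportion: y/x = constant
k = 151/49 ≈ 3.0816
y₂ = k × 76 = 151 × 76 / 49 = 11476/49
≈ 234.20

234.20


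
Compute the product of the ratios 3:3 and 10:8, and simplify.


Compound ratio = (3×10) : (3×8)
= 30:24
GCD = 6
= 5:4

5:4


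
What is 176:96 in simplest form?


GCD(176, 96) = 16
176/16 : 96/16
= 11:6

11:6


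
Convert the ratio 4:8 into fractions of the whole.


Total parts = 4 + 8 = 12
First part: 4/12 = 1/3
Second part: 8/12 = 2/3
= 1/3 and 2/3

1/3 and 2/3


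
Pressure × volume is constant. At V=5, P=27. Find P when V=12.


Inverse proportion: x × y = constant
k = 5 × 27 = 135
y₂ = k / 12 = 135 / 12
= 11.25

11.25


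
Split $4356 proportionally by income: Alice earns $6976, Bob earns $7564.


Total income = 6976 + 7564 = $14540
Alice: $4356 × 6976/14540 = $2089.92
Bob: $4356 × 7564/14540 = $2266.08
= Alice: $2089.92, Bob: $2266.08

Alice: $2089.92, Bob: $2266.08


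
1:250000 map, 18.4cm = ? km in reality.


Real distance = map distance × scale
= 18.4cm × 250000
= 4600000 cm = 46000.0 m
= 46.000 km

46.000 km


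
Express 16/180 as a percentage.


Percentage = (part / whole) × 100
= (16 / 180) × 100
≈ 8.89%

8.89%


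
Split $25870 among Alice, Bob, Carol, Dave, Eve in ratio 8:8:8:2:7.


Total parts = 8 + 8 + 8 + 2 + 7 = 33
Alice: 25870 × 8/33 = 6271.52
Bob: 25870 × 8/33 = 6271.52
Carol: 25870 × 8/33 = 6271.52
Dave: 25870 × 2/33 = 1567.88
Eve: 25870 × 7/33 = 5487.58
= Alice: $6271.52, Bob: $6271.52, Carol: $6271.52, Dave: $1567.88, Eve: $5487.58

Alice: $6271.52, Bob: $6271.52, Carol: $6271.52, Dave: $1567.88, Eve: $5487.58


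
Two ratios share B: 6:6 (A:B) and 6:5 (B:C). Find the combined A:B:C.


Match B: multiply A:B by 6 → 36:36
Multiply B:C by 6 → 36:30
Combined: 36:36:30
GCD = 6
= 6:6:5

6:6:5


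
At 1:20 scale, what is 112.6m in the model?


Model size = real / scale
= 112.6 / 20
= 5.6300 m

5.6300 m


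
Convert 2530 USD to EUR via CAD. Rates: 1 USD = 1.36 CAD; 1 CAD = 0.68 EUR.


Step 1: 2530 USD × 1.36 = 3440.80 CAD
Step 2: 3440.80 CAD × 0.68 = 2339.74 EUR
Implied rate USD→EUR = 1.36 × 0.68 = 0.9248
= 2339.74 EUR

2339.74 EUR


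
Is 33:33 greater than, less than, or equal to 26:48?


33/33 = 1.0000
26/48 = 0.5417
1.0000 > 0.5417, so 33:33 is greater
= greater than

greater than


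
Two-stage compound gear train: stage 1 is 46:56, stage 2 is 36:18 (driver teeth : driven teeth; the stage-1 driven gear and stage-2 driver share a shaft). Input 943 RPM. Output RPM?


Stage 1: RPM_B = RPM_A × t_A/t_B = 943 × 46/56 = 43378/56 ≈ 774.61
B and C share a shaft → RPM_C = RPM_B
Stage 2: RPM_D = RPM_C × t_C/t_D = RPM_A × (t_A×t_C)/(t_B×t_D)
Overall ratio = (46×36)/(56×18) = 1656/1008
RPM_D = 943 × 1656/1008 = 1561608/1008
≈ 1549.21 RPM

1549.21 RPM


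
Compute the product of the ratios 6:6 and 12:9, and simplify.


Compound ratio = (6×12) : (6×9)
= 72:54
GCD = 18
= 4:3

4:3


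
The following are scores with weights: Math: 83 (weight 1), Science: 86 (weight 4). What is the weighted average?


Numerator = 83×1 + 86×4
= 83 + 344
= 427
Total weight = 5
Weighted avg = 427/5
= 85.40

85.40


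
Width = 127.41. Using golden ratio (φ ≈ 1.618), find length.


φ = (1 + √5) / 2 ≈ 1.618
Length = width × φ = 127.41 × 1.618 = 206.14938
≈ 206.15

206.15


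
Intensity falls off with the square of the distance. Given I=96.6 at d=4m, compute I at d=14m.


I₁d₁² = I₂d₂²
I₂ = I₁ × (d₁/d₂)²
= 96.6 × (4/14)²
= 96.6 × 16/196
= 1545.6/196
≈ 7.8857

7.8857


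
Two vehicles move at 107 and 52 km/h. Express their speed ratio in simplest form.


Ratio = 107:52
GCD = 1
Simplified = 107:52
Time ratio (same distance) = 52:107
Speed ratio = 107:52

107:52


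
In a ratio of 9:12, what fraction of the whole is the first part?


Total parts = 9 + 12 = 21
First part: 9/21 = 3/7
= 3/7

3/7


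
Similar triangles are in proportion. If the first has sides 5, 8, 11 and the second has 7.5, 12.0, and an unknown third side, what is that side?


Scale factor = 7.5/5 = 1.5
Missing side = 11 × 1.5
= 16.5

16.5


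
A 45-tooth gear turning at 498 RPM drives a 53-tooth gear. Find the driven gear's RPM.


Gear ratio = 45:53 = 45:53
RPM_B = RPM_A × (teeth_A / teeth_B)
= 498 × (45/53)
= 422.8 RPM

422.8 RPM


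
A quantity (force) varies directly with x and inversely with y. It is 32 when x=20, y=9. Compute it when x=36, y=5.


z = k·x/y
Solve for k using the known point: k = z·y/x = 32×9/20 = 288/20 = 14.4000
Now evaluate at x=36, y=5:
z = k × 36 / 5 = (288 × 36) / (20 × 5) = 10368/100
= 103.6800

103.6800


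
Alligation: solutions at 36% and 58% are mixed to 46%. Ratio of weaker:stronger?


Let x parts of 36% mix with y parts of 58%.
36x + 58y = 46(x + y)
36x + 58y = 46x + 46y
x(36 - 46) = y(46 - 58)
x/y = (58 - 46)/(46 - 36) = 12/10
Simplify: 6:5
= 6:5

6:5


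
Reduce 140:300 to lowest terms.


GCD(140, 300) = 20
140/20 : 300/20
= 7:15

7:15


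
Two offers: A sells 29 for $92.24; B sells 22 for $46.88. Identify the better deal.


Deal A: $92.24/29 = $3.1807/unit
Deal B: $46.88/22 = $2.1309/unit
B is cheaper per unit
= Deal B

Deal B


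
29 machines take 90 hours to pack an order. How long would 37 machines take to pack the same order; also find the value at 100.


Inverse proportion: x × y = constant
k = 29 × 90 = 2610
At x=37: k/37 = 70.54
At x=100: k/100 = 26.10
= 70.54 and 26.10

70.54 and 26.10


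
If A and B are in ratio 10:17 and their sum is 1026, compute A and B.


Let A = 10k, B = 17k.
10k + 17k = 1026
27k = 1026 → k = 1026/27 = 38
A = 10×38 = 380, B = 17×38 = 646
= A = 380, B = 646

A = 380, B = 646


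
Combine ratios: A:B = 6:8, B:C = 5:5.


Match B: multiply A:B by 5 → 30:40
Multiply B:C by 8 → 40:40
Combined: 30:40:40
GCD = 10
= 3:4:4

3:4:4


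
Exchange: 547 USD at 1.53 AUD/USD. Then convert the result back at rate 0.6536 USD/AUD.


Amount × rate = 547 × 1.53 = 836.91 AUD
Round-trip: 836.91 × 0.6536 = 547.00 USD
= 836.91 AUD, then 547.00 USD

836.91 AUD, then 547.00 USD


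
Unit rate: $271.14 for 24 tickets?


Unit rate = total / quantity
= 271.14 / 24
= $11.30 per unit

$11.30 per unit


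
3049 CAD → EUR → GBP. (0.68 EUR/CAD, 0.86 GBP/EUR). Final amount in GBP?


Step 1: 3049 CAD × 0.68 = 2073.32 EUR
Step 2: 2073.32 EUR × 0.86 = 1783.06 GBP
Implied rate CAD→GBP = 0.68 × 0.86 = 0.5848
= 1783.06 GBP

1783.06 GBP


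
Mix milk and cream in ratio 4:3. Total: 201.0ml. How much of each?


Total parts = 4 + 3 = 7
milk: 201.0 × 4/7 = 114.9ml
cream: 201.0 × 3/7 = 86.1ml
= 114.9ml and 86.1ml

114.9ml and 86.1ml


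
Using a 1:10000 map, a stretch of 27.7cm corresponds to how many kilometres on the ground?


Real distance = map distance × scale
= 27.7cm × 10000
= 277000 cm = 2770.0 m
= 2.770 km

2.770 km


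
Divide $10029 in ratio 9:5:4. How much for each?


Total parts = 9 + 5 + 4 = 18
Part 1: 10029 × 9/18 = 5014.50
Part 2: 10029 × 5/18 = 2785.83
Part 3: 10029 × 4/18 = 2228.67
= Part 1: $5014.50, Part 2: $2785.83, Part 3: $2228.67

Part 1: $5014.50, Part 2: $2785.83, Part 3: $2228.67


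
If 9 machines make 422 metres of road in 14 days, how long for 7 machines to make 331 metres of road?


Days ∝ work / workers, so d₂ = d₁ × (m₁/m₂) × (w₂/w₁)
Workers factor (inverse): 9/7 ≈ 1.2857
Work factor (direct): 331/422 ≈ 0.7844
d₂ = 14 × 9/7 × 331/422 = (14 × 9 × 331) / (7 × 422) = 41706/2954
≈ 14.12 days

14.12 days


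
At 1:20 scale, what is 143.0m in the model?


Model size = real / scale
= 143.0 / 20
= 7.1500 m

7.1500 m


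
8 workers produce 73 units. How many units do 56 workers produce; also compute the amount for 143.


Direct proportion: y/x = constant
k = 73/8 = 9.1250
y at x=56: k × 56 = 73 × 56 / 8 = 4088/8 = 511.00
y at x=143: k × 143 = 73 × 143 / 8 = 10439/8 ≈ 1304.88
= 511.00 and 1304.88

511.00 and 1304.88


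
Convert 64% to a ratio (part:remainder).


64% means 64 parts out of 100; remainder = 36
Part : remainder = 64:36
GCD = 4
= 16:9

16:9


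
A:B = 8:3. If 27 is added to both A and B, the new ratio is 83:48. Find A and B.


Let A = 8k, B = 3k.
(8k + 27) / (3k + 27) = 83/48
Cross-multiply: 48(8k + 27) = 83(3k + 27)
384k + 1296 = 249k + 2241
384k - 249k = 2241 - 1296
135k = 945
k = 945/135 = 7
A = 8×7 = 56, B = 3×7 = 21
= A = 56, B = 21

A = 56, B = 21


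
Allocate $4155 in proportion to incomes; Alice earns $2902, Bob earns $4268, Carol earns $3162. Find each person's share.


Total income = 2902 + 4268 + 3162 = $10332
Alice: $4155 × 2902/10332 = $1167.04
Bob: $4155 × 4268/10332 = $1716.37
Carol: $4155 × 3162/10332 = $1271.59
= Alice: $1167.04, Bob: $1716.37, Carol: $1271.59

Alice: $1167.04, Bob: $1716.37, Carol: $1271.59


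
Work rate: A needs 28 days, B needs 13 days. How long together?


Rate of A = 1/28 per day
Rate of B = 1/13 per day
Combined rate = 1/28 + 1/13 = 41/364 ≈ 0.1126 per day
Days = 1 / combined rate = 364/41
≈ 8.88 days

8.88 days


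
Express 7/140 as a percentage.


Percentage = (part / whole) × 100
= (7 / 140) × 100
= 5.00%

5.00%


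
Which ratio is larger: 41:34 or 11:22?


41/34 = 1.2059
11/22 = 0.5000
1.2059 > 0.5000, so 41:34 is greater
= 41:34

41:34


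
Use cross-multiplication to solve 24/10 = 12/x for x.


Cross multiply: 24 × x = 10 × 12
24x = 120
x = 120 / 24
= 5.00

5.00


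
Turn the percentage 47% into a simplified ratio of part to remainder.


47% means 47 parts out of 100; remainder = 53
Part : remainder = 47:53
GCD = 1
= 47:53

47:53


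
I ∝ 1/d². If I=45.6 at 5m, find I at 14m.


I₁d₁² = I₂d₂²
I₂ = I₁ × (d₁/d₂)²
= 45.6 × (5/14)²
= 45.6 × 25/196
= 1140/196
≈ 5.8163

5.8163


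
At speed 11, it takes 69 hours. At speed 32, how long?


Inverse proportion: x × y = constant
k = 11 × 69 = 759
y₂ = k / 32 = 759 / 32
= 23.72

23.72


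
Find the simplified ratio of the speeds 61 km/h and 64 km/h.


Ratio = 61:64
GCD = 1
Simplified = 61:64
Time ratio (same distance) = 64:61
Speed ratio = 61:64

61:64


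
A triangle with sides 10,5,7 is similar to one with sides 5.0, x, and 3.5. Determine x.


Scale factor = 5.0/10 = 0.5
Missing side = 5 × 0.5
= 2.5

2.5


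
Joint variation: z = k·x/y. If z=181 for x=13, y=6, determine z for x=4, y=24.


z = k·x/y
Solve for k using the known point: k = z·y/x = 181×6/13 = 1086/13 ≈ 83.5385
Now evaluate at x=4, y=24:
z = k × 4 / 24 = (1086 × 4) / (13 × 24) = 4344/312
≈ 13.9231

13.9231


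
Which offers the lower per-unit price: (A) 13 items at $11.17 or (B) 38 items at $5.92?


Deal A: $11.17/13 = $0.8592/unit
Deal B: $5.92/38 = $0.1558/unit
B is cheaper per unit
= Deal B

Deal B


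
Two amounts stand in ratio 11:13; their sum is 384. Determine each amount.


Let A = 11k, B = 13k.
11k + 13k = 384
24k = 384 → k = 384/24 = 16
A = 11×16 = 176, B = 13×16 = 208
= A = 176, B = 208

A = 176, B = 208
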